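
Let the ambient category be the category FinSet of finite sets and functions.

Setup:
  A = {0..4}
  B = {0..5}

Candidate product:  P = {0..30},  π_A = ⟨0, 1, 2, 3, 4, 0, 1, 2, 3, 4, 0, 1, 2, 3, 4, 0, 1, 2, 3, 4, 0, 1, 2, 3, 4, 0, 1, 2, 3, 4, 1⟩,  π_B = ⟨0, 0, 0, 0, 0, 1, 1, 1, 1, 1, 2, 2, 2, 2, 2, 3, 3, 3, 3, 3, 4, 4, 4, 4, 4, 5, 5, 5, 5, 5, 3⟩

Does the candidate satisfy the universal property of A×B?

Answer: NOT A VALID PRODUCT — |P|=31 ≠ |A|·|B|=30

Trace:
|A|·|B| = 5·6 = 30;  |P| = 31
  → cardinalities differ; no bijection possible.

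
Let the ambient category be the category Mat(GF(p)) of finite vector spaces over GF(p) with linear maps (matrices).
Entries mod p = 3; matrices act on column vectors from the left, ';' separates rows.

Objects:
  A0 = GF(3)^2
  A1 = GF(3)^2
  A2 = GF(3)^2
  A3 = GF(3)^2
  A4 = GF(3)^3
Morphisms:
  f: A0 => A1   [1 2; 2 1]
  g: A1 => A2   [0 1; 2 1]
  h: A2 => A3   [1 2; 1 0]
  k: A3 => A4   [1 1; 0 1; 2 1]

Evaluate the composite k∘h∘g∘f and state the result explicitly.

  e0=⟨1,0⟩ f=>⟨1,2⟩ g=>⟨2,1⟩ h=>⟨1,2⟩ k=>⟨0,2,1⟩
  e1=⟨0,1⟩ f=>⟨2,1⟩ g=>⟨1,2⟩ h=>⟨2,1⟩ k=>⟨0,1,2⟩
composite: [0 0; 2 1; 1 2]

Answer: [0 0; 2 1; 1 2]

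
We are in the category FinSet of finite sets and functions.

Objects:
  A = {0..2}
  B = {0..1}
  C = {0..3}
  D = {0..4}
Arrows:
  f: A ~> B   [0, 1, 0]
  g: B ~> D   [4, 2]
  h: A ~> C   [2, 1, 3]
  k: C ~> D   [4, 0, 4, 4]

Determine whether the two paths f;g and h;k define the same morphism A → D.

Answer: DOES NOT COMMUTE

Trace:
1) trace f;g:
  0 f~>0 g~>4
  1 f~>1 g~>2
  2 f~>0 g~>4
  result₁ = [4, 2, 4]
2) trace h;k:
  0 h~>2 k~>4
  1 h~>1 k~>0
  2 h~>3 k~>4
  result₂ = [4, 0, 4]
Equal? NO — does not commute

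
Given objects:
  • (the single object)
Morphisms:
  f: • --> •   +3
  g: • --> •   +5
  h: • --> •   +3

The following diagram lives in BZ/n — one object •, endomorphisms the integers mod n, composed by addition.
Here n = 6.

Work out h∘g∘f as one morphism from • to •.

Answer: +5

Trace:
  0 +3≡3 +5≡2 +3≡5  (mod 6)
composite: +5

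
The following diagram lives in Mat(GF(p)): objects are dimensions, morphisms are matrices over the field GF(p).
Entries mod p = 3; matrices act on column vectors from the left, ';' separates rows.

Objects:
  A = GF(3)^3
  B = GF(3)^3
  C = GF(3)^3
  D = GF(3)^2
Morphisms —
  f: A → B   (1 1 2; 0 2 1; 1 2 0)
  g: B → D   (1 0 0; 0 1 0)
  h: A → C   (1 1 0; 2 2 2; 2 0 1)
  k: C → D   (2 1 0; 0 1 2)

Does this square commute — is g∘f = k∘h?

Answer: COMMUTES

Derivation:
Along f;g (path 1):
  e0=(1,0,0) f→(1,0,1) g→(1,0)
  e1=(0,1,0) f→(1,2,2) g→(1,2)
  e2=(0,0,1) f→(2,1,0) g→(2,1)
  result₁ = (1 1 2; 0 2 1)
Along h;k (path 2):
  e0=(1,0,0) h→(1,2,2) k→(1,0)
  e1=(0,1,0) h→(1,2,0) k→(1,2)
  e2=(0,0,1) h→(0,2,1) k→(2,1)
  result₂ = (1 1 2; 0 2 1)
Equal? equal; square commutes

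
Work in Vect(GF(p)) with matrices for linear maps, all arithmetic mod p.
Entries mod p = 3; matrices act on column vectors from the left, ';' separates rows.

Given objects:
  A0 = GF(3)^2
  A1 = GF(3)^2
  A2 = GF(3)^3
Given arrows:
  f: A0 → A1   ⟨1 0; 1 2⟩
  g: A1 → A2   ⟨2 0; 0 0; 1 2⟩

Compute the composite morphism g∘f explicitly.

  e0=(1,0) f→(1,1) g→(2,0,0)
  e1=(0,1) f→(0,2) g→(0,0,1)
⟦path⟧: ⟨2 0; 0 0; 0 1⟩

Answer: ⟨2 0; 0 0; 0 1⟩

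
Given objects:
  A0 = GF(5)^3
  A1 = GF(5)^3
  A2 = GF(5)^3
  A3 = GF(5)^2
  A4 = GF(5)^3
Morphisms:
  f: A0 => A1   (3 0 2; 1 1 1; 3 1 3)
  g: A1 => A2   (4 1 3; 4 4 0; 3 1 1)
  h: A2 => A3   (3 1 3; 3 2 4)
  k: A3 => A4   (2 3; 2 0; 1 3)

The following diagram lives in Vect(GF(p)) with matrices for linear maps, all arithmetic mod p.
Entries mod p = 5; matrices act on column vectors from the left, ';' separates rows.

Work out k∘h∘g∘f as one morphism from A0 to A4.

  e0=[1,0,0] f=>[3,1,3] g=>[2,1,3] h=>[1,0] k=>[2,2,1]
  e1=[0,1,0] f=>[0,1,1] g=>[4,4,2] h=>[2,3] k=>[3,4,1]
  e2=[0,0,1] f=>[2,1,3] g=>[3,2,0] h=>[1,3] k=>[1,2,0]
⟦path⟧: (2 3 1; 2 4 2; 1 1 0)

Answer: (2 3 1; 2 4 2; 1 1 0)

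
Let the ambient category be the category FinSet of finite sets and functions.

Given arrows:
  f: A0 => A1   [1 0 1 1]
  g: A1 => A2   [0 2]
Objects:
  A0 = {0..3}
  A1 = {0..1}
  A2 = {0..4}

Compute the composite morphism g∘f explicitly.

  0 f=>1 g=>2
  1 f=>0 g=>0
  2 f=>1 g=>2
  3 f=>1 g=>2
result: [2 0 2 2]

Answer: [2 0 2 2]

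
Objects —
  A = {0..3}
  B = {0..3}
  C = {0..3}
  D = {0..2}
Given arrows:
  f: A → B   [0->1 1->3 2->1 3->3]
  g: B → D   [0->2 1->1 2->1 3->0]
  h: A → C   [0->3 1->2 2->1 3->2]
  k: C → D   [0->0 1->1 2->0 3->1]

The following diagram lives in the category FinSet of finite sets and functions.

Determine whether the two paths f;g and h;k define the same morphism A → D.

Answer: COMMUTES

Trace:
1) trace f;g:
  0 f→1 g→1
  1 f→3 g→0
  2 f→1 g→1
  3 f→3 g→0
  ⟦path⟧₁ = [0->1 1->0 2->1 3->0]
2) trace h;k:
  0 h→3 k→1
  1 h→2 k→0
  2 h→1 k→1
  3 h→2 k→0
  ⟦path⟧₂ = [0->1 1->0 2->1 3->0]
Equal? same morphism ✓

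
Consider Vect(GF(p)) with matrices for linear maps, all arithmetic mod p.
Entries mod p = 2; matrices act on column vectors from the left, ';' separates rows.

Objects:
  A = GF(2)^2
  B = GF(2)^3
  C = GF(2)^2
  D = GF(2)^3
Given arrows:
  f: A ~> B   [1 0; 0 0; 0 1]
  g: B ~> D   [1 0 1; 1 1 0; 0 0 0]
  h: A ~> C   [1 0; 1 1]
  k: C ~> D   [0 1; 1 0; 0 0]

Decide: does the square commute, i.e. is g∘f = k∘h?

Along f;g (path 1):
  e0=⟨1,0⟩ f~>⟨1,0,0⟩ g~>⟨1,1,0⟩
  e1=⟨0,1⟩ f~>⟨0,0,1⟩ g~>⟨1,0,0⟩
  ⟦path⟧₁ = [1 1; 1 0; 0 0]
Along h;k (path 2):
  e0=⟨1,0⟩ h~>⟨1,1⟩ k~>⟨1,1,0⟩
  e1=⟨0,1⟩ h~>⟨0,1⟩ k~>⟨1,0,0⟩
  ⟦path⟧₂ = [1 1; 1 0; 0 0]
Equal? same morphism ✓

Answer: COMMUTES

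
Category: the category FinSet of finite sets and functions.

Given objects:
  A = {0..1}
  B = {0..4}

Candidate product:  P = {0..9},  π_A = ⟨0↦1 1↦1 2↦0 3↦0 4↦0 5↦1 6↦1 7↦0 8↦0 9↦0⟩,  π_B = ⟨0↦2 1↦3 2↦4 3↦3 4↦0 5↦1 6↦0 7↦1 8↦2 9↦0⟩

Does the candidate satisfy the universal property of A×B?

Answer: NOT A VALID PRODUCT — duplicate pair at indices 4,9

Work:
|A|·|B| = 2·5 = 10;  |P| = 10
Check the pairing map k ↦ (π_A(k), π_B(k)):
  0 ↦ (1,2)
  1 ↦ (1,3)
  2 ↦ (0,4)
  3 ↦ (0,3)
  4 ↦ (0,0)
  5 ↦ (1,1)
  6 ↦ (1,0)
  7 ↦ (0,1)
  8 ↦ (0,2)
  9 ↦ (0,0)  ✗ repeats pair of k=4
distinct pairs in image: 9 / 10 needed
  → (0,0) hit at k=4 and k=9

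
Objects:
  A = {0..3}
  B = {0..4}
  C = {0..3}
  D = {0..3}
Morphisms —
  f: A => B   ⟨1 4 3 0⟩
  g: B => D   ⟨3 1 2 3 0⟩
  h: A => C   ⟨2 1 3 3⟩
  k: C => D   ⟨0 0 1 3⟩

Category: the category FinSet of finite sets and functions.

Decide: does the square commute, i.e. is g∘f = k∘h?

Answer: COMMUTES

Derivation:
Along f;g (path 1):
  0 f=>1 g=>1
  1 f=>4 g=>0
  2 f=>3 g=>3
  3 f=>0 g=>3
  ⟦path⟧₁ = ⟨1 0 3 3⟩
Along h;k (path 2):
  0 h=>2 k=>1
  1 h=>1 k=>0
  2 h=>3 k=>3
  3 h=>3 k=>3
  ⟦path⟧₂ = ⟨1 0 3 3⟩
Equal? equal; square commutes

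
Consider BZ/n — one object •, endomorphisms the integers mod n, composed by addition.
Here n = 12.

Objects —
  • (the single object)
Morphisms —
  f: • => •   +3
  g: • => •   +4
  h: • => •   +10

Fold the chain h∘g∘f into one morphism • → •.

  0 +3≡3 +4≡7 +10≡5  (mod 12)
composite: +5

Answer: +5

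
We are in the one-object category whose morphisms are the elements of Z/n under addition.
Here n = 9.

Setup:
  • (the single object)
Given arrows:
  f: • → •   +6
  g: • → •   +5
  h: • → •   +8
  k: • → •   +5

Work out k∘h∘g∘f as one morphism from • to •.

  0 +6≡6 +5≡2 +8≡1 +5≡6  (mod 9)
composite: +6

Answer: +6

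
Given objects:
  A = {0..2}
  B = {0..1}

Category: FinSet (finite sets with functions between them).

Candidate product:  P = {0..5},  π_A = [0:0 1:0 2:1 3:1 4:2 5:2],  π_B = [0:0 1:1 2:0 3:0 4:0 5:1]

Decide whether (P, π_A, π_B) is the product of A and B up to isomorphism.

Answer: NOT A VALID PRODUCT — duplicate pair at indices 2,3

Work:
|A|·|B| = 3·2 = 6;  |P| = 6
Check the pairing map k ↦ (π_A(k), π_B(k)):
  0 : (0,0)
  1 : (0,1)
  2 : (1,0)
  3 : (1,0)  ✗ repeats pair of k=2
  4 : (2,0)
  5 : (2,1)
distinct pairs in image: 5 / 6 needed
  → (1,0) hit at k=2 and k=3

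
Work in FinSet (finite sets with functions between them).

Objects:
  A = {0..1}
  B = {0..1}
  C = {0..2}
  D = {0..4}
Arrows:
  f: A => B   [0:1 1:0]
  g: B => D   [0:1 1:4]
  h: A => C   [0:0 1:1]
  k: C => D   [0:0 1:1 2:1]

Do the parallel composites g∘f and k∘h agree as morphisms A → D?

Answer: DOES NOT COMMUTE

Work:
1) trace f;g:
  0 f=>1 g=>4
  1 f=>0 g=>1
  result₁ = [0:4 1:1]
2) trace h;k:
  0 h=>0 k=>0
  1 h=>1 k=>1
  result₂ = [0:0 1:1]
Equal? distinct morphisms ✗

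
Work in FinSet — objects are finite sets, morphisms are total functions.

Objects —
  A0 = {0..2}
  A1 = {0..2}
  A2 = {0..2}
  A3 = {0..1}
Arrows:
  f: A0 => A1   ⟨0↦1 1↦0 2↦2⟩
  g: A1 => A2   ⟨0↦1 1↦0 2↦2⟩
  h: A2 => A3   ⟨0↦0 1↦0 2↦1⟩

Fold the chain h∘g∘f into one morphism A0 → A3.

  0 f=>1 g=>0 h=>0
  1 f=>0 g=>1 h=>0
  2 f=>2 g=>2 h=>1
⟦path⟧: ⟨0↦0 1↦0 2↦1⟩

Answer: ⟨0↦0 1↦0 2↦1⟩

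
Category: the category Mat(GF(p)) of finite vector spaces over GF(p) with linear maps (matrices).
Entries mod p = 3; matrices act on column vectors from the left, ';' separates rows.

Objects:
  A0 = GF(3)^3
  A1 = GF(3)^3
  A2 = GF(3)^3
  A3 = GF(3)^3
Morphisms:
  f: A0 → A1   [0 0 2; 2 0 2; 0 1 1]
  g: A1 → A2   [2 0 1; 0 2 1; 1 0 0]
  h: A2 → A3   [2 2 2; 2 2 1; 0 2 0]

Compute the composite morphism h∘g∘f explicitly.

  e0=[1,0,0] f→[0,2,0] g→[0,1,0] h→[2,2,2]
  e1=[0,1,0] f→[0,0,1] g→[1,1,0] h→[1,1,2]
  e2=[0,0,1] f→[2,2,1] g→[2,2,2] h→[0,1,1]
composite: [2 1 0; 2 1 1; 2 2 1]

Answer: [2 1 0; 2 1 1; 2 2 1]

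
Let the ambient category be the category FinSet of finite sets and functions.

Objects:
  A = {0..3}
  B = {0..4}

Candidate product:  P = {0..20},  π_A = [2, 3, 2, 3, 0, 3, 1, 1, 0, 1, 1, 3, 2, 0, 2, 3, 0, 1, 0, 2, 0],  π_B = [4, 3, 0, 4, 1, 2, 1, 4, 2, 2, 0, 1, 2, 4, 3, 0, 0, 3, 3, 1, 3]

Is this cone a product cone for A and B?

|A|·|B| = 4·5 = 20;  |P| = 21
  → cardinalities differ; no bijection possible.

Answer: NOT A VALID PRODUCT — |P|=21 ≠ |A|·|B|=20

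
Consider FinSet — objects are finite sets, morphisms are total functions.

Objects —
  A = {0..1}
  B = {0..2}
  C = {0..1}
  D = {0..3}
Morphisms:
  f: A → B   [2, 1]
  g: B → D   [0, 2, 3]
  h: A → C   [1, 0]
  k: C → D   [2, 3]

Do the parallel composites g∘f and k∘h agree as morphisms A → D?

1) trace f;g:
  0 f→2 g→3
  1 f→1 g→2
  ⟦path⟧₁ = [3, 2]
2) trace h;k:
  0 h→1 k→3
  1 h→0 k→2
  ⟦path⟧₂ = [3, 2]
Equal? equal; square commutes

Answer: COMMUTES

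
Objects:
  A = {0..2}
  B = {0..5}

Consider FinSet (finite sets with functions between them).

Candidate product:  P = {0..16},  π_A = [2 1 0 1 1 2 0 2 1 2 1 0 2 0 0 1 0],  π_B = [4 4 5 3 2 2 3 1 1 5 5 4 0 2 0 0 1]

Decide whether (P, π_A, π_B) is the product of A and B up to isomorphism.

|A|·|B| = 3·6 = 18;  |P| = 17
  → cardinalities differ; no bijection possible.

Answer: NOT A VALID PRODUCT — |P|=17 ≠ |A|·|B|=18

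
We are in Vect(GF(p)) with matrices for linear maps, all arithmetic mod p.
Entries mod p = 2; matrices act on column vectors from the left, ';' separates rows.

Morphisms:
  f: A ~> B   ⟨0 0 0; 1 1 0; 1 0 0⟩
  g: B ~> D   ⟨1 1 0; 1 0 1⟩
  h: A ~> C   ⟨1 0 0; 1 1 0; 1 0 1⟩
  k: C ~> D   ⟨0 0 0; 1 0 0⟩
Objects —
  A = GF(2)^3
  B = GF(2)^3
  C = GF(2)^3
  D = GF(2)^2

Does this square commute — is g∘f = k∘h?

Path 1 = f;g:
  e0=⟨1,0,0⟩ f~>⟨0,1,1⟩ g~>⟨1,1⟩
  e1=⟨0,1,0⟩ f~>⟨0,1,0⟩ g~>⟨1,0⟩
  e2=⟨0,0,1⟩ f~>⟨0,0,0⟩ g~>⟨0,0⟩
  ⟦path⟧₁ = ⟨1 1 0; 1 0 0⟩
Path 2 = h;k:
  e0=⟨1,0,0⟩ h~>⟨1,1,1⟩ k~>⟨0,1⟩
  e1=⟨0,1,0⟩ h~>⟨0,1,0⟩ k~>⟨0,0⟩
  e2=⟨0,0,1⟩ h~>⟨0,0,1⟩ k~>⟨0,0⟩
  ⟦path⟧₂ = ⟨0 0 0; 1 0 0⟩
Equal? NO — does not commute

Answer: DOES NOT COMMUTE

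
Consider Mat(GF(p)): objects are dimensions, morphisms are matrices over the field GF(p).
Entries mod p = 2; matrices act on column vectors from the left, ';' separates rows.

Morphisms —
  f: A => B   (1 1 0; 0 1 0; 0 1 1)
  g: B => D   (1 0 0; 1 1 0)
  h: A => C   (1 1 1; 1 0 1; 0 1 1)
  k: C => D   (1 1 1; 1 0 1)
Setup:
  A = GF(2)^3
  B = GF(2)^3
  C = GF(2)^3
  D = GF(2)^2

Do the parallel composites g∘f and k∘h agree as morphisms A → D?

Answer: DOES NOT COMMUTE

Work:
1) trace f;g:
  e0=[1,0,0] f=>[1,0,0] g=>[1,1]
  e1=[0,1,0] f=>[1,1,1] g=>[1,0]
  e2=[0,0,1] f=>[0,0,1] g=>[0,0]
  composite₁ = (1 1 0; 1 0 0)
2) trace h;k:
  e0=[1,0,0] h=>[1,1,0] k=>[0,1]
  e1=[0,1,0] h=>[1,0,1] k=>[0,0]
  e2=[0,0,1] h=>[1,1,1] k=>[1,0]
  composite₂ = (0 0 1; 1 0 0)
Equal? differ; not commutative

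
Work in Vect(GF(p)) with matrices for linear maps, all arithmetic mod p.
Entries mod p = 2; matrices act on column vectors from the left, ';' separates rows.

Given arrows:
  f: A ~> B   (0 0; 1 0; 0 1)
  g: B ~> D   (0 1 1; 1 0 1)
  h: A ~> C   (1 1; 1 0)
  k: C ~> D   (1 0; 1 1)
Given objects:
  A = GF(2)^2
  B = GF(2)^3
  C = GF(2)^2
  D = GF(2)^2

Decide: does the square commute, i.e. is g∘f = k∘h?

Answer: COMMUTES

Trace:
1) trace f;g:
  e0=(1,0) f~>(0,1,0) g~>(1,0)
  e1=(0,1) f~>(0,0,1) g~>(1,1)
  result₁ = (1 1; 0 1)
2) trace h;k:
  e0=(1,0) h~>(1,1) k~>(1,0)
  e1=(0,1) h~>(1,0) k~>(1,1)
  result₂ = (1 1; 0 1)
Equal? same morphism ✓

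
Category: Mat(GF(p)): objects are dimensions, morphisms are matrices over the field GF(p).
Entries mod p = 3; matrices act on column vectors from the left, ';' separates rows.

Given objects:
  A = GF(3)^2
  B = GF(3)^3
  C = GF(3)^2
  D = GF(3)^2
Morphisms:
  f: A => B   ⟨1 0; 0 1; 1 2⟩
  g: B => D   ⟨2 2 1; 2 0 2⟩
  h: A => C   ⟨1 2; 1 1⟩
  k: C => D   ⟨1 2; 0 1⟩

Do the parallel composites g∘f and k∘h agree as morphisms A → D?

Along f;g (path 1):
  e0=(1,0) f=>(1,0,1) g=>(0,1)
  e1=(0,1) f=>(0,1,2) g=>(1,1)
  ⟦path⟧₁ = ⟨0 1; 1 1⟩
Along h;k (path 2):
  e0=(1,0) h=>(1,1) k=>(0,1)
  e1=(0,1) h=>(2,1) k=>(1,1)
  ⟦path⟧₂ = ⟨0 1; 1 1⟩
Equal? equal; square commutes

Answer: COMMUTES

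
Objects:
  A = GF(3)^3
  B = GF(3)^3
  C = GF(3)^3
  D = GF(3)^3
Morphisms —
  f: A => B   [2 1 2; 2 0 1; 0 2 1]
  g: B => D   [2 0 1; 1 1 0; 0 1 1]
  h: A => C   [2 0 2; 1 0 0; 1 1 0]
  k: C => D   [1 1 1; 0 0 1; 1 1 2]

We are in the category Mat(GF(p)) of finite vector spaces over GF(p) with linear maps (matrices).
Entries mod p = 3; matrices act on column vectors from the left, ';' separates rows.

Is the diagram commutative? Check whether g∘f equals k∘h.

Answer: COMMUTES

Work:
Path 1 = f;g:
  e0=[1,0,0] f=>[2,2,0] g=>[1,1,2]
  e1=[0,1,0] f=>[1,0,2] g=>[1,1,2]
  e2=[0,0,1] f=>[2,1,1] g=>[2,0,2]
  composite₁ = [1 1 2; 1 1 0; 2 2 2]
Path 2 = h;k:
  e0=[1,0,0] h=>[2,1,1] k=>[1,1,2]
  e1=[0,1,0] h=>[0,0,1] k=>[1,1,2]
  e2=[0,0,1] h=>[2,0,0] k=>[2,0,2]
  composite₂ = [1 1 2; 1 1 0; 2 2 2]
Equal? YES — commutes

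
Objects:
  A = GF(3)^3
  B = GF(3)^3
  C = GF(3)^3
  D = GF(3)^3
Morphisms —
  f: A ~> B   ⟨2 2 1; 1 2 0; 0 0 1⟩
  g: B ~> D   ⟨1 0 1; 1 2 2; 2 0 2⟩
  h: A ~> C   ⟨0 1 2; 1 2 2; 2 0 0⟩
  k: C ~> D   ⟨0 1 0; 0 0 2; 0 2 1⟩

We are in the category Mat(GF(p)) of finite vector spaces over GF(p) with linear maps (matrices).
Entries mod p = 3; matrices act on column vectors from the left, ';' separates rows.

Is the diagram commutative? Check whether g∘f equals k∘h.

Along f;g (path 1):
  e0=⟨1,0,0⟩ f~>⟨2,1,0⟩ g~>⟨2,1,1⟩
  e1=⟨0,1,0⟩ f~>⟨2,2,0⟩ g~>⟨2,0,1⟩
  e2=⟨0,0,1⟩ f~>⟨1,0,1⟩ g~>⟨2,0,1⟩
  ⟦path⟧₁ = ⟨2 2 2; 1 0 0; 1 1 1⟩
Along h;k (path 2):
  e0=⟨1,0,0⟩ h~>⟨0,1,2⟩ k~>⟨1,1,1⟩
  e1=⟨0,1,0⟩ h~>⟨1,2,0⟩ k~>⟨2,0,1⟩
  e2=⟨0,0,1⟩ h~>⟨2,2,0⟩ k~>⟨2,0,1⟩
  ⟦path⟧₂ = ⟨1 2 2; 1 0 0; 1 1 1⟩
Equal? NO — does not commute

Answer: DOES NOT COMMUTE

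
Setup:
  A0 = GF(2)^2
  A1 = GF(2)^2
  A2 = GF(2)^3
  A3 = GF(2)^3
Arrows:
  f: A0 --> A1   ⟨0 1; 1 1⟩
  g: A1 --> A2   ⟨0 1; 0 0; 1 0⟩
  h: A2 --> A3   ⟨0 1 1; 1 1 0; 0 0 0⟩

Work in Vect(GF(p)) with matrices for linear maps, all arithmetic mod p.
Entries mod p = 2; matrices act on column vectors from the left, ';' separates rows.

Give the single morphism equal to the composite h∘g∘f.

  e0=(1,0) f-->(0,1) g-->(1,0,0) h-->(0,1,0)
  e1=(0,1) f-->(1,1) g-->(1,0,1) h-->(1,1,0)
⟦path⟧: ⟨0 1; 1 1; 0 0⟩

Answer: ⟨0 1; 1 1; 0 0⟩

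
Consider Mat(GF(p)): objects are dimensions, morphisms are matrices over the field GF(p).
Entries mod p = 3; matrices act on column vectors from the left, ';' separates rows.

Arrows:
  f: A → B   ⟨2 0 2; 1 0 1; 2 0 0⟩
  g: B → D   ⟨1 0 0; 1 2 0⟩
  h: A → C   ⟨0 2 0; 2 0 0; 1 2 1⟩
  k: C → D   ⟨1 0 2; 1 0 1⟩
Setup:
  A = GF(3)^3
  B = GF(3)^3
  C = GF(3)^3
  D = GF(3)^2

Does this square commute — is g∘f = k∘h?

Along f;g (path 1):
  e0=⟨1,0,0⟩ f→⟨2,1,2⟩ g→⟨2,1⟩
  e1=⟨0,1,0⟩ f→⟨0,0,0⟩ g→⟨0,0⟩
  e2=⟨0,0,1⟩ f→⟨2,1,0⟩ g→⟨2,1⟩
  ⟦path⟧₁ = ⟨2 0 2; 1 0 1⟩
Along h;k (path 2):
  e0=⟨1,0,0⟩ h→⟨0,2,1⟩ k→⟨2,1⟩
  e1=⟨0,1,0⟩ h→⟨2,0,2⟩ k→⟨0,1⟩
  e2=⟨0,0,1⟩ h→⟨0,0,1⟩ k→⟨2,1⟩
  ⟦path⟧₂ = ⟨2 0 2; 1 1 1⟩
Equal? differ; not commutative

Answer: DOES NOT COMMUTE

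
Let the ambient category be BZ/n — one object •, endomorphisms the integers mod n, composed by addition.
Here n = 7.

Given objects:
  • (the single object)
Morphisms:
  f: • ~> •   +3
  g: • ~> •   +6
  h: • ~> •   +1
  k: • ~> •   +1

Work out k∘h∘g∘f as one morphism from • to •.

  0 +3≡3 +6≡2 +1≡3 +1≡4  (mod 7)
result: +4

Answer: +4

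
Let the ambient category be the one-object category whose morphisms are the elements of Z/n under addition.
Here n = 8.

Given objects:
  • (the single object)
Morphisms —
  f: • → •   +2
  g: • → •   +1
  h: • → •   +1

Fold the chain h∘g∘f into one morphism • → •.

  0 +2≡2 +1≡3 +1≡4  (mod 8)
⟦path⟧: +4

Answer: +4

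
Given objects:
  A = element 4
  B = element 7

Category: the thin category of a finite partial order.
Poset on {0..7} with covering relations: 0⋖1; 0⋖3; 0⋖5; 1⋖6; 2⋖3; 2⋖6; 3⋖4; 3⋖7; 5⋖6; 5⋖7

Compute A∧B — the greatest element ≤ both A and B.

Answer: A∧B = 3

Work:
Lower bounds of A=4 and B=7: {0,2,3}
  0 <= 3
  2 <= 3
  3 <= 3
glb = 3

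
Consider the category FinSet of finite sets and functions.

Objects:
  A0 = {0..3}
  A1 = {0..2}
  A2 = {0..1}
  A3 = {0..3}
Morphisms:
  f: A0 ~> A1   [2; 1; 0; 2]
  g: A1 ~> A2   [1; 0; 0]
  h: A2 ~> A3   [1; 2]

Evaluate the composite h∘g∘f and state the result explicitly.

  0 f~>2 g~>0 h~>1
  1 f~>1 g~>0 h~>1
  2 f~>0 g~>1 h~>2
  3 f~>2 g~>0 h~>1
⟦path⟧: [1; 1; 2; 1]

Answer: [1; 1; 2; 1]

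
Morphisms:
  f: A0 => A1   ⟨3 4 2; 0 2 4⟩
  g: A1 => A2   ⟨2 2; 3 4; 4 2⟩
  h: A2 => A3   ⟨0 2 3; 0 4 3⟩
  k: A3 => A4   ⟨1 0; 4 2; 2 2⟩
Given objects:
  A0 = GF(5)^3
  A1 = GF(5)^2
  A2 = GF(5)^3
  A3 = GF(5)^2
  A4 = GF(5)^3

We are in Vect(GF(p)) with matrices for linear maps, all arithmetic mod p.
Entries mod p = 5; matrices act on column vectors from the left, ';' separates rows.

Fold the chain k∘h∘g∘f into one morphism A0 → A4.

Answer: ⟨4 0 2; 0 0 0; 2 0 1⟩

Work:
  e0=(1,0,0) f=>(3,0) g=>(1,4,2) h=>(4,2) k=>(4,0,2)
  e1=(0,1,0) f=>(4,2) g=>(2,0,0) h=>(0,0) k=>(0,0,0)
  e2=(0,0,1) f=>(2,4) g=>(2,2,1) h=>(2,1) k=>(2,0,1)
composite: ⟨4 0 2; 0 0 0; 2 0 1⟩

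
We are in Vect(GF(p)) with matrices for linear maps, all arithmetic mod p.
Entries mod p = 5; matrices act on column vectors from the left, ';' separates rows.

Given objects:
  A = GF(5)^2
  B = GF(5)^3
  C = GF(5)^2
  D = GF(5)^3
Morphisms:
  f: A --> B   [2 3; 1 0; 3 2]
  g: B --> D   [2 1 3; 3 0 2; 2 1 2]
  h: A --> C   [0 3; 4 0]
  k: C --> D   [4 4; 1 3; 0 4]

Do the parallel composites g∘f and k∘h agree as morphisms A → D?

1) trace f;g:
  e0=[1,0] f-->[2,1,3] g-->[4,2,1]
  e1=[0,1] f-->[3,0,2] g-->[2,3,0]
  result₁ = [4 2; 2 3; 1 0]
2) trace h;k:
  e0=[1,0] h-->[0,4] k-->[1,2,1]
  e1=[0,1] h-->[3,0] k-->[2,3,0]
  result₂ = [1 2; 2 3; 1 0]
Equal? differ; not commutative

Answer: DOES NOT COMMUTE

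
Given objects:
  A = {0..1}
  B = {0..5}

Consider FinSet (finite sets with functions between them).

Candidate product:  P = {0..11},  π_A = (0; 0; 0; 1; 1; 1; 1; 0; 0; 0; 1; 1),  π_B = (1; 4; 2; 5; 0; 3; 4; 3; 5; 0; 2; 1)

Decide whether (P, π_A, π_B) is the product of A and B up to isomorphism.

Answer: VALID PRODUCT

Derivation:
|A|·|B| = 2·6 = 12;  |P| = 12
Check the pairing map k ↦ (π_A(k), π_B(k)):
  0 : (0,1)
  1 : (0,4)
  2 : (0,2)
  3 : (1,5)
  4 : (1,0)
  5 : (1,3)
  6 : (1,4)
  7 : (0,3)
  8 : (0,5)
  9 : (0,0)
  10 : (1,2)
  11 : (1,1)
distinct pairs in image: 12 / 12 needed
  → bijection onto A×B; projections well-typed.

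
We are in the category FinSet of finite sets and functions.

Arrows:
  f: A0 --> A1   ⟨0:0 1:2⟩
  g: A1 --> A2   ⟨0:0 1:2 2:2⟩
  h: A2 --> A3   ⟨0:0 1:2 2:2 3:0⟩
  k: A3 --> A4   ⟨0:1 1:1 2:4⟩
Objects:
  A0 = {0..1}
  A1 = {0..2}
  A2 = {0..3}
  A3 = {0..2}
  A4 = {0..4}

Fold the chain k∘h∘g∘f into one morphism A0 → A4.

  0 f-->0 g-->0 h-->0 k-->1
  1 f-->2 g-->2 h-->2 k-->4
composite: ⟨0:1 1:4⟩

Answer: ⟨0:1 1:4⟩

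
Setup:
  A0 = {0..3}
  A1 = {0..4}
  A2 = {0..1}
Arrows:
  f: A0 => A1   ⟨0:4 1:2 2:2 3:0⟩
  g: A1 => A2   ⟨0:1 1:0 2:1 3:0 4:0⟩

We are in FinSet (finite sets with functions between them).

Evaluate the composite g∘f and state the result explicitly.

  0 f=>4 g=>0
  1 f=>2 g=>1
  2 f=>2 g=>1
  3 f=>0 g=>1
⟦path⟧: ⟨0:0 1:1 2:1 3:1⟩

Answer: ⟨0:0 1:1 2:1 3:1⟩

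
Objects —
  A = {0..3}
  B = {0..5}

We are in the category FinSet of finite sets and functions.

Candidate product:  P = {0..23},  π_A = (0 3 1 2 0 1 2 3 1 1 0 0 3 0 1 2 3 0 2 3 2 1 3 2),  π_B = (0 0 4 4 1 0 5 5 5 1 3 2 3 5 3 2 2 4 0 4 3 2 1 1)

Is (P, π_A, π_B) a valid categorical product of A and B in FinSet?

|A|·|B| = 4·6 = 24;  |P| = 24
Check the pairing map k ↦ (π_A(k), π_B(k)):
  0 : (0,0)
  1 : (3,0)
  2 : (1,4)
  3 : (2,4)
  4 : (0,1)
  5 : (1,0)
  6 : (2,5)
  7 : (3,5)
  8 : (1,5)
  9 : (1,1)
  10 : (0,3)
  11 : (0,2)
  12 : (3,3)
  13 : (0,5)
  14 : (1,3)
  15 : (2,2)
  16 : (3,2)
  17 : (0,4)
  18 : (2,0)
  19 : (3,4)
  20 : (2,3)
  21 : (1,2)
  22 : (3,1)
  23 : (2,1)
distinct pairs in image: 24 / 24 needed
  → bijection onto A×B; projections well-typed.

Answer: VALID PRODUCT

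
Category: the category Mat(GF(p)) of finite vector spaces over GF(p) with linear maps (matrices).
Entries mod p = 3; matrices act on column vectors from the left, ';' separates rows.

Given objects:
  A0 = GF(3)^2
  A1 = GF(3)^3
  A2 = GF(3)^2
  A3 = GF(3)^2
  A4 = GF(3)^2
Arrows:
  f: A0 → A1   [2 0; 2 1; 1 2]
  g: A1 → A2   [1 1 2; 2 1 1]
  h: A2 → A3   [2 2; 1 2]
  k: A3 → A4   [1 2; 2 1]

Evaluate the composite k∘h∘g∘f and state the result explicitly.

  e0=(1,0) f→(2,2,1) g→(0,1) h→(2,2) k→(0,0)
  e1=(0,1) f→(0,1,2) g→(2,0) h→(1,2) k→(2,1)
composite: [0 2; 0 1]

Answer: [0 2; 0 1]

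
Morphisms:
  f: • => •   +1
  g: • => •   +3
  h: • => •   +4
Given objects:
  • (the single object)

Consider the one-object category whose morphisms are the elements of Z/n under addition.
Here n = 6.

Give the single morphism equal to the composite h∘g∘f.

  0 +1≡1 +3≡4 +4≡2  (mod 6)
result: +2

Answer: +2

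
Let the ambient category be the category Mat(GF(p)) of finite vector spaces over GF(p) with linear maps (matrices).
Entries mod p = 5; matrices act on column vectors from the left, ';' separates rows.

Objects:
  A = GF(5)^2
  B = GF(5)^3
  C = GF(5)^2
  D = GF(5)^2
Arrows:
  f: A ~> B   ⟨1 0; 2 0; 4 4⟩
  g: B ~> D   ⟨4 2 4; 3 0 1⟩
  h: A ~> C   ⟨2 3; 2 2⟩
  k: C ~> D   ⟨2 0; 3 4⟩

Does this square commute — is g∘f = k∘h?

Answer: DOES NOT COMMUTE

Derivation:
Along f;g (path 1):
  e0=[1,0] f~>[1,2,4] g~>[4,2]
  e1=[0,1] f~>[0,0,4] g~>[1,4]
  ⟦path⟧₁ = ⟨4 1; 2 4⟩
Along h;k (path 2):
  e0=[1,0] h~>[2,2] k~>[4,4]
  e1=[0,1] h~>[3,2] k~>[1,2]
  ⟦path⟧₂ = ⟨4 1; 4 2⟩
Equal? distinct morphisms ✗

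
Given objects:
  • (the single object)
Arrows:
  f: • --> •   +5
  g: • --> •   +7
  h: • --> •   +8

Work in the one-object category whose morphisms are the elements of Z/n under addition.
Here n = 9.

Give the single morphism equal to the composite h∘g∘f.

Answer: +2

Work:
  0 +5≡5 +7≡3 +8≡2  (mod 9)
composite: +2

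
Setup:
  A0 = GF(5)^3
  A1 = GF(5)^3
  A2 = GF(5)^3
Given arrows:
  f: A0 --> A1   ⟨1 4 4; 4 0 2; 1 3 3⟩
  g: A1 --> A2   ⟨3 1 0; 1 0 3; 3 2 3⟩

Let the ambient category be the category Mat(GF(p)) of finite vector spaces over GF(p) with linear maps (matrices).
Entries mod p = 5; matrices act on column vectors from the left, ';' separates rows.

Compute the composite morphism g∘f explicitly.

  e0=(1,0,0) f-->(1,4,1) g-->(2,4,4)
  e1=(0,1,0) f-->(4,0,3) g-->(2,3,1)
  e2=(0,0,1) f-->(4,2,3) g-->(4,3,0)
composite: ⟨2 2 4; 4 3 3; 4 1 0⟩

Answer: ⟨2 2 4; 4 3 3; 4 1 0⟩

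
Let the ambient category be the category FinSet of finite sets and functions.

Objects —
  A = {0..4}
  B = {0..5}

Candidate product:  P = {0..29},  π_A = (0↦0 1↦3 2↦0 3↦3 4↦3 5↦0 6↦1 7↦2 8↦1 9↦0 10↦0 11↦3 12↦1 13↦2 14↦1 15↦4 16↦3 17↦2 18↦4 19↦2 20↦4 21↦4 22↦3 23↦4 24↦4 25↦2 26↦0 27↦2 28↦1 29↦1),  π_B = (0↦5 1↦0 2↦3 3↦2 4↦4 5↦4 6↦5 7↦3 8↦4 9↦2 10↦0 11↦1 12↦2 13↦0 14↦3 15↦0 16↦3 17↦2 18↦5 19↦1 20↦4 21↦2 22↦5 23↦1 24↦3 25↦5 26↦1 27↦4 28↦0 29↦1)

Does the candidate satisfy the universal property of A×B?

|A|·|B| = 5·6 = 30;  |P| = 30
Check the pairing map k ↦ (π_A(k), π_B(k)):
  0 ↦ (0,5)
  1 ↦ (3,0)
  2 ↦ (0,3)
  3 ↦ (3,2)
  4 ↦ (3,4)
  5 ↦ (0,4)
  6 ↦ (1,5)
  7 ↦ (2,3)
  8 ↦ (1,4)
  9 ↦ (0,2)
  10 ↦ (0,0)
  11 ↦ (3,1)
  12 ↦ (1,2)
  13 ↦ (2,0)
  14 ↦ (1,3)
  15 ↦ (4,0)
  16 ↦ (3,3)
  17 ↦ (2,2)
  18 ↦ (4,5)
  19 ↦ (2,1)
  20 ↦ (4,4)
  21 ↦ (4,2)
  22 ↦ (3,5)
  23 ↦ (4,1)
  24 ↦ (4,3)
  25 ↦ (2,5)
  26 ↦ (0,1)
  27 ↦ (2,4)
  28 ↦ (1,0)
  29 ↦ (1,1)
distinct pairs in image: 30 / 30 needed
  → bijection onto A×B; projections well-typed.

Answer: VALID PRODUCT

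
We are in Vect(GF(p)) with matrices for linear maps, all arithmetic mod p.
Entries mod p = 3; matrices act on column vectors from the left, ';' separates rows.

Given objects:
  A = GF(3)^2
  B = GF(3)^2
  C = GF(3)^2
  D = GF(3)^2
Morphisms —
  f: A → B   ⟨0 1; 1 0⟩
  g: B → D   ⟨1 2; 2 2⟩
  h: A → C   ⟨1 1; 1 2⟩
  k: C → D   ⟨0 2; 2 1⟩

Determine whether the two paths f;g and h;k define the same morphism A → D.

Answer: DOES NOT COMMUTE

Derivation:
Path 1 = f;g:
  e0=[1,0] f→[0,1] g→[2,2]
  e1=[0,1] f→[1,0] g→[1,2]
  result₁ = ⟨2 1; 2 2⟩
Path 2 = h;k:
  e0=[1,0] h→[1,1] k→[2,0]
  e1=[0,1] h→[1,2] k→[1,1]
  result₂ = ⟨2 1; 0 1⟩
Equal? NO — does not commute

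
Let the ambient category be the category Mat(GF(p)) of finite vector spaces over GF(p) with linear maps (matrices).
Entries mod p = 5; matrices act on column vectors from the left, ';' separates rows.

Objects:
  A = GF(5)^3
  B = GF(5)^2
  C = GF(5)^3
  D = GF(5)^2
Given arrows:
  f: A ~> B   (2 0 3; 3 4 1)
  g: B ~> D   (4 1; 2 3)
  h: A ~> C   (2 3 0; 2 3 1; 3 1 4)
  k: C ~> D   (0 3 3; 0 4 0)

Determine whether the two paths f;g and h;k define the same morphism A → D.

1) trace f;g:
  e0=(1,0,0) f~>(2,3) g~>(1,3)
  e1=(0,1,0) f~>(0,4) g~>(4,2)
  e2=(0,0,1) f~>(3,1) g~>(3,4)
  result₁ = (1 4 3; 3 2 4)
2) trace h;k:
  e0=(1,0,0) h~>(2,2,3) k~>(0,3)
  e1=(0,1,0) h~>(3,3,1) k~>(2,2)
  e2=(0,0,1) h~>(0,1,4) k~>(0,4)
  result₂ = (0 2 0; 3 2 4)
Equal? distinct morphisms ✗

Answer: DOES NOT COMMUTE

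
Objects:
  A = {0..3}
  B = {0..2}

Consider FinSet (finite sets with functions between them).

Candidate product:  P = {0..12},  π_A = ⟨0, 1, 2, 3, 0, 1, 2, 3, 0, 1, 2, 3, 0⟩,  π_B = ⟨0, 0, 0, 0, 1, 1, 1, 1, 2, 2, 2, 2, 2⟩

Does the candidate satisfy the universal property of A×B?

|A|·|B| = 4·3 = 12;  |P| = 13
  → cardinalities differ; no bijection possible.

Answer: NOT A VALID PRODUCT — |P|=13 ≠ |A|·|B|=12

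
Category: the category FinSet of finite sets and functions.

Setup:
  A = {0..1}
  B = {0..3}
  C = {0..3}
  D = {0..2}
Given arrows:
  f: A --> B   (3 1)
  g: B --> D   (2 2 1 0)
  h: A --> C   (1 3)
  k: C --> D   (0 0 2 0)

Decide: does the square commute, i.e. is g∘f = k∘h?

Along f;g (path 1):
  0 f-->3 g-->0
  1 f-->1 g-->2
  composite₁ = (0 2)
Along h;k (path 2):
  0 h-->1 k-->0
  1 h-->3 k-->0
  composite₂ = (0 0)
Equal? distinct morphisms ✗

Answer: DOES NOT COMMUTE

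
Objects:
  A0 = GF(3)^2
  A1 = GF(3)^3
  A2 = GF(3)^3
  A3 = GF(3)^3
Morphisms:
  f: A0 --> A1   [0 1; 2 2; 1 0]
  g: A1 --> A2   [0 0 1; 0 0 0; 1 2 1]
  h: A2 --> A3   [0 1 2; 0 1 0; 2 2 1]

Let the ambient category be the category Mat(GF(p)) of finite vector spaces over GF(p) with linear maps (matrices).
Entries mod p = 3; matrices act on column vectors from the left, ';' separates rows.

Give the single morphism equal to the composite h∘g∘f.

  e0=⟨1,0⟩ f-->⟨0,2,1⟩ g-->⟨1,0,2⟩ h-->⟨1,0,1⟩
  e1=⟨0,1⟩ f-->⟨1,2,0⟩ g-->⟨0,0,2⟩ h-->⟨1,0,2⟩
⟦path⟧: [1 1; 0 0; 1 2]

Answer: [1 1; 0 0; 1 2]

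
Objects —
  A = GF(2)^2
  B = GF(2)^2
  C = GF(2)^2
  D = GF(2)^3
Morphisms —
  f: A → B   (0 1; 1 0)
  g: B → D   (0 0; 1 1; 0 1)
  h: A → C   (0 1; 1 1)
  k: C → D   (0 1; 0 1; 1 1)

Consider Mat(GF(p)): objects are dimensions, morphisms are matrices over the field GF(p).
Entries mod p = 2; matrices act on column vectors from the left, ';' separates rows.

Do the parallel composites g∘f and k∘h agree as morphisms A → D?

Answer: DOES NOT COMMUTE

Trace:
Path 1 = f;g:
  e0=(1,0) f→(0,1) g→(0,1,1)
  e1=(0,1) f→(1,0) g→(0,1,0)
  ⟦path⟧₁ = (0 0; 1 1; 1 0)
Path 2 = h;k:
  e0=(1,0) h→(0,1) k→(1,1,1)
  e1=(0,1) h→(1,1) k→(1,1,0)
  ⟦path⟧₂ = (1 1; 1 1; 1 0)
Equal? NO — does not commute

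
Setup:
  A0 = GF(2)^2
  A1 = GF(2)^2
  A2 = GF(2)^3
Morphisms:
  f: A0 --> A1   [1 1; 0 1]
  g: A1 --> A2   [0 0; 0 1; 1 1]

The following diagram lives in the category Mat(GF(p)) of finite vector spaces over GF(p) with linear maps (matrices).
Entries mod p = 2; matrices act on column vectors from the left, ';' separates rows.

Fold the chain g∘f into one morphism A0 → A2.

Answer: [0 0; 0 1; 1 0]

Trace:
  e0=⟨1,0⟩ f-->⟨1,0⟩ g-->⟨0,0,1⟩
  e1=⟨0,1⟩ f-->⟨1,1⟩ g-->⟨0,1,0⟩
composite: [0 0; 0 1; 1 0]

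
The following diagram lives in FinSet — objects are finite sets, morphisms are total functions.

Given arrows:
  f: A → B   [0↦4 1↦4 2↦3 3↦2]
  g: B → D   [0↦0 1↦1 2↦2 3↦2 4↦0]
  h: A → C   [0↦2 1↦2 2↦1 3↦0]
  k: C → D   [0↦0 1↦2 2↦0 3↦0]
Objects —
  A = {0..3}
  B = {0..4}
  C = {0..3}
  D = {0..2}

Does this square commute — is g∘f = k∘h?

Answer: DOES NOT COMMUTE

Derivation:
Along f;g (path 1):
  0 f→4 g→0
  1 f→4 g→0
  2 f→3 g→2
  3 f→2 g→2
  result₁ = [0↦0 1↦0 2↦2 3↦2]
Along h;k (path 2):
  0 h→2 k→0
  1 h→2 k→0
  2 h→1 k→2
  3 h→0 k→0
  result₂ = [0↦0 1↦0 2↦2 3↦0]
Equal? differ; not commutative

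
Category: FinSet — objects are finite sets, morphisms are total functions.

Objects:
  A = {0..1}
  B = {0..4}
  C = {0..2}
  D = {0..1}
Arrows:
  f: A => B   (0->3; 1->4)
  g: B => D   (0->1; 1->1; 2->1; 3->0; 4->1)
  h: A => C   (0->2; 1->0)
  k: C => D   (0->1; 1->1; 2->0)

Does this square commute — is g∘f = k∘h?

Answer: COMMUTES

Trace:
1) trace f;g:
  0 f=>3 g=>0
  1 f=>4 g=>1
  result₁ = (0->0; 1->1)
2) trace h;k:
  0 h=>2 k=>0
  1 h=>0 k=>1
  result₂ = (0->0; 1->1)
Equal? equal; square commutes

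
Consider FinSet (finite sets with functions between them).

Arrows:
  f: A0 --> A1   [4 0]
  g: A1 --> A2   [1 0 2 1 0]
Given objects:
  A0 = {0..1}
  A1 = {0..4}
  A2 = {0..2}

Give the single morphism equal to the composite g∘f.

Answer: [0 1]

Trace:
  0 f-->4 g-->0
  1 f-->0 g-->1
result: [0 1]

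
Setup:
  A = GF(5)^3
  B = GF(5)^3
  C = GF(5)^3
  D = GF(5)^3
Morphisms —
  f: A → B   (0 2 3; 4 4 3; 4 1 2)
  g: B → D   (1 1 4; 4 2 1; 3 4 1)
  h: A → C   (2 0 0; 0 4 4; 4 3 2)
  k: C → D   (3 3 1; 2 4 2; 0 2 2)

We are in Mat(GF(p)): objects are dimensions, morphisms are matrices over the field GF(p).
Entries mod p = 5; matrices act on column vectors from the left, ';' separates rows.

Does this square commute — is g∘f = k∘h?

Answer: DOES NOT COMMUTE

Trace:
1) trace f;g:
  e0=[1,0,0] f→[0,4,4] g→[0,2,0]
  e1=[0,1,0] f→[2,4,1] g→[0,2,3]
  e2=[0,0,1] f→[3,3,2] g→[4,0,3]
  composite₁ = (0 0 4; 2 2 0; 0 3 3)
2) trace h;k:
  e0=[1,0,0] h→[2,0,4] k→[0,2,3]
  e1=[0,1,0] h→[0,4,3] k→[0,2,4]
  e2=[0,0,1] h→[0,4,2] k→[4,0,2]
  composite₂ = (0 0 4; 2 2 0; 3 4 2)
Equal? differ; not commutative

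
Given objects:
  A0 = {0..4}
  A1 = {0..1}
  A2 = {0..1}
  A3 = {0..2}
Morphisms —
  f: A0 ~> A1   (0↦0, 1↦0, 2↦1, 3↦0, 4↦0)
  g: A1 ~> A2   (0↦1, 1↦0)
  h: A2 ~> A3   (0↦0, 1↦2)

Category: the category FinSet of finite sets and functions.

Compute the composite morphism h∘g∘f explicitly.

  0 f~>0 g~>1 h~>2
  1 f~>0 g~>1 h~>2
  2 f~>1 g~>0 h~>0
  3 f~>0 g~>1 h~>2
  4 f~>0 g~>1 h~>2
result: (0↦2, 1↦2, 2↦0, 3↦2, 4↦2)

Answer: (0↦2, 1↦2, 2↦0, 3↦2, 4↦2)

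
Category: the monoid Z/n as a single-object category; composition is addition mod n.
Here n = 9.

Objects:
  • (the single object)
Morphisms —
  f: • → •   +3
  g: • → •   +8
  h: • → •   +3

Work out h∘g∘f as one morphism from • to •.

Answer: +5

Derivation:
  0 +3≡3 +8≡2 +3≡5  (mod 9)
⟦path⟧: +5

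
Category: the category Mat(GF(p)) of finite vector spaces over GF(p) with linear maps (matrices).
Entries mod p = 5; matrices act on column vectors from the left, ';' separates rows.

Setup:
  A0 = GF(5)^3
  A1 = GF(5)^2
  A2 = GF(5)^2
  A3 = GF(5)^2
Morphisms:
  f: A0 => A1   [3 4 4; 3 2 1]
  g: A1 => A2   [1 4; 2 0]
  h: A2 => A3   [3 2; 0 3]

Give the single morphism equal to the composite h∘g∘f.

Answer: [2 2 0; 3 4 4]

Derivation:
  e0=[1,0,0] f=>[3,3] g=>[0,1] h=>[2,3]
  e1=[0,1,0] f=>[4,2] g=>[2,3] h=>[2,4]
  e2=[0,0,1] f=>[4,1] g=>[3,3] h=>[0,4]
result: [2 2 0; 3 4 4]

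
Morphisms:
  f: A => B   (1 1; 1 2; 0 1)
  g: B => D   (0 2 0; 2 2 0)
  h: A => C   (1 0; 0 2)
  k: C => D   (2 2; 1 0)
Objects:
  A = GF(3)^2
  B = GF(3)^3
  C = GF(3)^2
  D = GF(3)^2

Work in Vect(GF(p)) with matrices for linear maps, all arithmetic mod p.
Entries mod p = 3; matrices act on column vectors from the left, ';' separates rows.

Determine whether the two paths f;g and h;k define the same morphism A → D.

Answer: COMMUTES

Work:
1) trace f;g:
  e0=[1,0] f=>[1,1,0] g=>[2,1]
  e1=[0,1] f=>[1,2,1] g=>[1,0]
  composite₁ = (2 1; 1 0)
2) trace h;k:
  e0=[1,0] h=>[1,0] k=>[2,1]
  e1=[0,1] h=>[0,2] k=>[1,0]
  composite₂ = (2 1; 1 0)
Equal? equal; square commutes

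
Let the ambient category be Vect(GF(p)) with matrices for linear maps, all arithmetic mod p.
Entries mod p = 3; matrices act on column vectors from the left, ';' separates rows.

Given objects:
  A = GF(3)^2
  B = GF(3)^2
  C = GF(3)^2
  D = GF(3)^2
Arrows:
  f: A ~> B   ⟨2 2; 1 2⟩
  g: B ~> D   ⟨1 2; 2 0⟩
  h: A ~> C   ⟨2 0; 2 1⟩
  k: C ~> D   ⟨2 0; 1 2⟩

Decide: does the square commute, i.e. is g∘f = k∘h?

Along f;g (path 1):
  e0=(1,0) f~>(2,1) g~>(1,1)
  e1=(0,1) f~>(2,2) g~>(0,1)
  ⟦path⟧₁ = ⟨1 0; 1 1⟩
Along h;k (path 2):
  e0=(1,0) h~>(2,2) k~>(1,0)
  e1=(0,1) h~>(0,1) k~>(0,2)
  ⟦path⟧₂ = ⟨1 0; 0 2⟩
Equal? differ; not commutative

Answer: DOES NOT COMMUTE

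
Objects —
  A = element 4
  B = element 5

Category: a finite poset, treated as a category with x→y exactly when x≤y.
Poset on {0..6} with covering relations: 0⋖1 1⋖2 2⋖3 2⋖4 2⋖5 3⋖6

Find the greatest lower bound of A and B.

Answer: A∧B = 2

Trace:
Lower bounds of A=4 and B=5: {0,1,2}
  0 <= 2
  1 <= 2
  2 <= 2
glb = 2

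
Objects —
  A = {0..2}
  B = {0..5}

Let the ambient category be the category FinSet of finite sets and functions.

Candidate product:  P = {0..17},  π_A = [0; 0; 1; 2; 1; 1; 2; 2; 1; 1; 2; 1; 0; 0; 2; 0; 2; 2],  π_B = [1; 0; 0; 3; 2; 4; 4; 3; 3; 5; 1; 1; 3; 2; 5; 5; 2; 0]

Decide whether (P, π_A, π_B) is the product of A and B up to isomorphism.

Answer: NOT A VALID PRODUCT — duplicate pair at indices 3,7

Trace:
|A|·|B| = 3·6 = 18;  |P| = 18
Check the pairing map k ↦ (π_A(k), π_B(k)):
  0 -> (0,1)
  1 -> (0,0)
  2 -> (1,0)
  3 -> (2,3)
  4 -> (1,2)
  5 -> (1,4)
  6 -> (2,4)
  7 -> (2,3)  ✗ repeats pair of k=3
  8 -> (1,3)
  9 -> (1,5)
  10 -> (2,1)
  11 -> (1,1)
  12 -> (0,3)
  13 -> (0,2)
  14 -> (2,5)
  15 -> (0,5)
  16 -> (2,2)
  17 -> (2,0)
distinct pairs in image: 17 / 18 needed
  → (2,3) hit at k=3 and k=7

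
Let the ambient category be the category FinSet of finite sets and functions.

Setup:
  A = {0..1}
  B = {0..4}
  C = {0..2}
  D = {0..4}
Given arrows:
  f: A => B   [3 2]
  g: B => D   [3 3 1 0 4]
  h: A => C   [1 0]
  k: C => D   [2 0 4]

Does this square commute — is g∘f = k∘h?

Answer: DOES NOT COMMUTE

Work:
1) trace f;g:
  0 f=>3 g=>0
  1 f=>2 g=>1
  ⟦path⟧₁ = [0 1]
2) trace h;k:
  0 h=>1 k=>0
  1 h=>0 k=>2
  ⟦path⟧₂ = [0 2]
Equal? NO — does not commute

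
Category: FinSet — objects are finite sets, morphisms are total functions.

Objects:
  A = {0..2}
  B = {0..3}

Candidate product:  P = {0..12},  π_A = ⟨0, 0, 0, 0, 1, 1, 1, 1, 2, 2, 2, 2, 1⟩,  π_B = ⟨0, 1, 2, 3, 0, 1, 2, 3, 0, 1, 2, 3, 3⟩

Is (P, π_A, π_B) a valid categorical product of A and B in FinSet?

Answer: NOT A VALID PRODUCT — |P|=13 ≠ |A|·|B|=12

Trace:
|A|·|B| = 3·4 = 12;  |P| = 13
  → cardinalities differ; no bijection possible.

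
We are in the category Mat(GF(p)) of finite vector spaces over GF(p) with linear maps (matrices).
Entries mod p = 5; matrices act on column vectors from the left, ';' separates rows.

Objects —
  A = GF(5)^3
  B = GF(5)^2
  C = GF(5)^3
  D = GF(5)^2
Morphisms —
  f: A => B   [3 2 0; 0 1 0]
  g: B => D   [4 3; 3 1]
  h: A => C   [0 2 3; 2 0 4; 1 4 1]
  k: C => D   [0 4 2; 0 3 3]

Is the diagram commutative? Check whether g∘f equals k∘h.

Along f;g (path 1):
  e0=[1,0,0] f=>[3,0] g=>[2,4]
  e1=[0,1,0] f=>[2,1] g=>[1,2]
  e2=[0,0,1] f=>[0,0] g=>[0,0]
  result₁ = [2 1 0; 4 2 0]
Along h;k (path 2):
  e0=[1,0,0] h=>[0,2,1] k=>[0,4]
  e1=[0,1,0] h=>[2,0,4] k=>[3,2]
  e2=[0,0,1] h=>[3,4,1] k=>[3,0]
  result₂ = [0 3 3; 4 2 0]
Equal? NO — does not commute

Answer: DOES NOT COMMUTE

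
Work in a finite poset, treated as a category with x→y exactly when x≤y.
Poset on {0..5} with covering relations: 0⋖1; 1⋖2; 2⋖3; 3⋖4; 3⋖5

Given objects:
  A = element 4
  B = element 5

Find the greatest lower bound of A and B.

Lower bounds of A=4 and B=5: {0,1,2,3}
  0 ⊑ 3
  1 ⊑ 3
  2 ⊑ 3
  3 ⊑ 3
glb = 3

Answer: A∧B = 3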